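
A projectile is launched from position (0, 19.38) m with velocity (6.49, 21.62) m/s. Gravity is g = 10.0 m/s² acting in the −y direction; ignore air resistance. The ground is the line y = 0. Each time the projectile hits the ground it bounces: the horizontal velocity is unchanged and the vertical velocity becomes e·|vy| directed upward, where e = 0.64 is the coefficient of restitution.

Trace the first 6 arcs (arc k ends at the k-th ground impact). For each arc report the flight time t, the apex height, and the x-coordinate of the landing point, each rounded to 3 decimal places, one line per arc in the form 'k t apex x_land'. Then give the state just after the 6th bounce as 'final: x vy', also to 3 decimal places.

Arc 1: start y=19.380, vy=21.620 → t=5.086, apex=42.751, x_land=33.009, impact vy=-29.241
  bounce: vy ← 0.64·29.241 = 18.714
Arc 2: start y=0.000, vy=18.714 → t=3.743, apex=17.511, x_land=57.300, impact vy=-18.714
  bounce: vy ← 0.64·18.714 = 11.977
Arc 3: start y=0.000, vy=11.977 → t=2.395, apex=7.172, x_land=72.846, impact vy=-11.977
  bounce: vy ← 0.64·11.977 = 7.665
Arc 4: start y=0.000, vy=7.665 → t=1.533, apex=2.938, x_land=82.795, impact vy=-7.665
  bounce: vy ← 0.64·7.665 = 4.906
Arc 5: start y=0.000, vy=4.906 → t=0.981, apex=1.203, x_land=89.163, impact vy=-4.906
  bounce: vy ← 0.64·4.906 = 3.140
Arc 6: start y=0.000, vy=3.140 → t=0.628, apex=0.493, x_land=93.238, impact vy=-3.140
  bounce: vy ← 0.64·3.140 = 2.009

1 5.086 42.751 33.009
2 3.743 17.511 57.300
3 2.395 7.172 72.846
4 1.533 2.938 82.795
5 0.981 1.203 89.163
6 0.628 0.493 93.238
final: 93.238 2.009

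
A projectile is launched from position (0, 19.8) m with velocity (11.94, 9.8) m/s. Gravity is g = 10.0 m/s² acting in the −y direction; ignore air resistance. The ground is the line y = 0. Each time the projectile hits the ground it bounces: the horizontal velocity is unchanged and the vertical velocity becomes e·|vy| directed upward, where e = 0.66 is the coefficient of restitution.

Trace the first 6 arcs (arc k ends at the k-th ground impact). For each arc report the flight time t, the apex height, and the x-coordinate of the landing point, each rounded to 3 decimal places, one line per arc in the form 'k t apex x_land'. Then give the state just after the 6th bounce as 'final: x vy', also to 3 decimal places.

1 3.198 24.602 38.186
2 2.928 10.717 73.147
3 1.932 4.668 96.221
4 1.275 2.033 111.450
5 0.842 0.886 121.501
6 0.556 0.386 128.135
final: 128.135 1.833

Arc 1: start y=19.800, vy=9.800 → t=3.198, apex=24.602, x_land=38.186, impact vy=-22.182
  bounce: vy ← 0.66·22.182 = 14.640
Arc 2: start y=0.000, vy=14.640 → t=2.928, apex=10.717, x_land=73.147, impact vy=-14.640
  bounce: vy ← 0.66·14.640 = 9.662
Arc 3: start y=0.000, vy=9.662 → t=1.932, apex=4.668, x_land=96.221, impact vy=-9.662
  bounce: vy ← 0.66·9.662 = 6.377
Arc 4: start y=0.000, vy=6.377 → t=1.275, apex=2.033, x_land=111.450, impact vy=-6.377
  bounce: vy ← 0.66·6.377 = 4.209
Arc 5: start y=0.000, vy=4.209 → t=0.842, apex=0.886, x_land=121.501, impact vy=-4.209
  bounce: vy ← 0.66·4.209 = 2.778
Arc 6: start y=0.000, vy=2.778 → t=0.556, apex=0.386, x_land=128.135, impact vy=-2.778
  bounce: vy ← 0.66·2.778 = 1.833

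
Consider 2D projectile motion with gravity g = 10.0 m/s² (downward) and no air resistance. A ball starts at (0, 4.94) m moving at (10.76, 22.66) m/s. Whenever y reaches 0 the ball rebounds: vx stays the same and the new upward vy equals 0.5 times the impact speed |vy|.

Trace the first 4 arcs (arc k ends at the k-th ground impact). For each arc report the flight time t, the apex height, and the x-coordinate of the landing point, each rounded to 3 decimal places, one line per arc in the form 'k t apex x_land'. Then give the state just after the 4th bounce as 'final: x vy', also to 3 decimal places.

Arc 1: start y=4.940, vy=22.660 → t=4.740, apex=30.614, x_land=51.007, impact vy=-24.744
  bounce: vy ← 0.5·24.744 = 12.372
Arc 2: start y=0.000, vy=12.372 → t=2.474, apex=7.653, x_land=77.632, impact vy=-12.372
  bounce: vy ← 0.5·12.372 = 6.186
Arc 3: start y=0.000, vy=6.186 → t=1.237, apex=1.913, x_land=90.944, impact vy=-6.186
  bounce: vy ← 0.5·6.186 = 3.093
Arc 4: start y=0.000, vy=3.093 → t=0.619, apex=0.478, x_land=97.600, impact vy=-3.093
  bounce: vy ← 0.5·3.093 = 1.547

1 4.740 30.614 51.007
2 2.474 7.653 77.632
3 1.237 1.913 90.944
4 0.619 0.478 97.600
final: 97.600 1.547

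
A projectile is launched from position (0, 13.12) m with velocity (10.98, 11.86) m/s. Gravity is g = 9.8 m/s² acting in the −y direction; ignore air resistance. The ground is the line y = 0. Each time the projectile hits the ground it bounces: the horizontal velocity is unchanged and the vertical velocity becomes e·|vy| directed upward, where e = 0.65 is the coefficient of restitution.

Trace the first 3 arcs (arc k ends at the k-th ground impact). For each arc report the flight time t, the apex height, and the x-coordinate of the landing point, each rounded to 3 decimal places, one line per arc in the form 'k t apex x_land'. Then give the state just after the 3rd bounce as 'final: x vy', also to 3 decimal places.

1 3.245 20.297 35.635
2 2.646 8.575 64.686
3 1.720 3.623 83.569
final: 83.569 5.477

Arc 1: start y=13.120, vy=11.860 → t=3.245, apex=20.297, x_land=35.635, impact vy=-19.945
  bounce: vy ← 0.65·19.945 = 12.964
Arc 2: start y=0.000, vy=12.964 → t=2.646, apex=8.575, x_land=64.686, impact vy=-12.964
  bounce: vy ← 0.65·12.964 = 8.427
Arc 3: start y=0.000, vy=8.427 → t=1.720, apex=3.623, x_land=83.569, impact vy=-8.427
  bounce: vy ← 0.65·8.427 = 5.477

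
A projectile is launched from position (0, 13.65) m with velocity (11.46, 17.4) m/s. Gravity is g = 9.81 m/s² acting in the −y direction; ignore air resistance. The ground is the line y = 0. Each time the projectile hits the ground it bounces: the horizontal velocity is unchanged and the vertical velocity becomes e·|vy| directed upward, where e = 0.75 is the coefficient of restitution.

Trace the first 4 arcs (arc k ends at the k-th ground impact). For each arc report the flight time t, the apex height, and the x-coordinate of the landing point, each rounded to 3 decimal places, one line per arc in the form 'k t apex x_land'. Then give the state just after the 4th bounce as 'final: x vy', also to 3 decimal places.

1 4.209 29.081 48.231
2 3.652 16.358 90.087
3 2.739 9.201 121.480
4 2.054 5.176 145.024
final: 145.024 7.558

Arc 1: start y=13.650, vy=17.400 → t=4.209, apex=29.081, x_land=48.231, impact vy=-23.887
  bounce: vy ← 0.75·23.887 = 17.915
Arc 2: start y=0.000, vy=17.915 → t=3.652, apex=16.358, x_land=90.087, impact vy=-17.915
  bounce: vy ← 0.75·17.915 = 13.436
Arc 3: start y=0.000, vy=13.436 → t=2.739, apex=9.201, x_land=121.480, impact vy=-13.436
  bounce: vy ← 0.75·13.436 = 10.077
Arc 4: start y=0.000, vy=10.077 → t=2.054, apex=5.176, x_land=145.024, impact vy=-10.077
  bounce: vy ← 0.75·10.077 = 7.558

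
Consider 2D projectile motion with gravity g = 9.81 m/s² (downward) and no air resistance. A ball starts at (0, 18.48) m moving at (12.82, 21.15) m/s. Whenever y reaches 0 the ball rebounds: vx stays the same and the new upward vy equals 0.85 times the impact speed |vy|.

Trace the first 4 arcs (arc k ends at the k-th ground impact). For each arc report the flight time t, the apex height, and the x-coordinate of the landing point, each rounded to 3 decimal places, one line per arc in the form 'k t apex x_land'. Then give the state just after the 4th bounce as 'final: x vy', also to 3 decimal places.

1 5.057 41.279 64.830
2 4.932 29.824 128.054
3 4.192 21.548 181.795
4 3.563 15.568 227.475
final: 227.475 14.856

Arc 1: start y=18.480, vy=21.150 → t=5.057, apex=41.279, x_land=64.830, impact vy=-28.459
  bounce: vy ← 0.85·28.459 = 24.190
Arc 2: start y=0.000, vy=24.190 → t=4.932, apex=29.824, x_land=128.054, impact vy=-24.190
  bounce: vy ← 0.85·24.190 = 20.561
Arc 3: start y=0.000, vy=20.561 → t=4.192, apex=21.548, x_land=181.795, impact vy=-20.561
  bounce: vy ← 0.85·20.561 = 17.477
Arc 4: start y=0.000, vy=17.477 → t=3.563, apex=15.568, x_land=227.475, impact vy=-17.477
  bounce: vy ← 0.85·17.477 = 14.856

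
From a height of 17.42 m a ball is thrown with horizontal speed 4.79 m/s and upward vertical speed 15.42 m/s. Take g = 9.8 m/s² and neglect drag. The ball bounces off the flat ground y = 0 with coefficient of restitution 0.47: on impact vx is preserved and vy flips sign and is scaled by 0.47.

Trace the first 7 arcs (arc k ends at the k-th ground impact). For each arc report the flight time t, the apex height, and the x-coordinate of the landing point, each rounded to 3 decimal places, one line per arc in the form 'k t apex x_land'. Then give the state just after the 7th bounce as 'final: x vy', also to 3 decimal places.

1 4.029 29.551 19.300
2 2.308 6.528 30.358
3 1.085 1.442 35.555
4 0.510 0.319 37.997
5 0.240 0.070 39.145
6 0.113 0.016 39.685
7 0.053 0.003 39.938
final: 39.938 0.122

Arc 1: start y=17.420, vy=15.420 → t=4.029, apex=29.551, x_land=19.300, impact vy=-24.067
  bounce: vy ← 0.47·24.067 = 11.311
Arc 2: start y=0.000, vy=11.311 → t=2.308, apex=6.528, x_land=30.358, impact vy=-11.311
  bounce: vy ← 0.47·11.311 = 5.316
Arc 3: start y=0.000, vy=5.316 → t=1.085, apex=1.442, x_land=35.555, impact vy=-5.316
  bounce: vy ← 0.47·5.316 = 2.499
Arc 4: start y=0.000, vy=2.499 → t=0.510, apex=0.319, x_land=37.997, impact vy=-2.499
  bounce: vy ← 0.47·2.499 = 1.174
Arc 5: start y=0.000, vy=1.174 → t=0.240, apex=0.070, x_land=39.145, impact vy=-1.174
  bounce: vy ← 0.47·1.174 = 0.552
Arc 6: start y=0.000, vy=0.552 → t=0.113, apex=0.016, x_land=39.685, impact vy=-0.552
  bounce: vy ← 0.47·0.552 = 0.259
Arc 7: start y=0.000, vy=0.259 → t=0.053, apex=0.003, x_land=39.938, impact vy=-0.259
  bounce: vy ← 0.47·0.259 = 0.122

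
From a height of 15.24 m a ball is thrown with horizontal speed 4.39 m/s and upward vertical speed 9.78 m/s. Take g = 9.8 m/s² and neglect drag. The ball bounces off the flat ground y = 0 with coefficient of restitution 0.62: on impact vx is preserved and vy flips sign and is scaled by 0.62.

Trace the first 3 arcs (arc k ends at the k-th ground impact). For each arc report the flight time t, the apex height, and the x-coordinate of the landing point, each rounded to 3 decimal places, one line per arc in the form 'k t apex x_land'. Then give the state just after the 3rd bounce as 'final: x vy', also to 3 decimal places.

Arc 1: start y=15.240, vy=9.780 → t=3.024, apex=20.120, x_land=13.277, impact vy=-19.858
  bounce: vy ← 0.62·19.858 = 12.312
Arc 2: start y=0.000, vy=12.312 → t=2.513, apex=7.734, x_land=24.307, impact vy=-12.312
  bounce: vy ← 0.62·12.312 = 7.634
Arc 3: start y=0.000, vy=7.634 → t=1.558, apex=2.973, x_land=31.146, impact vy=-7.634
  bounce: vy ← 0.62·7.634 = 4.733

1 3.024 20.120 13.277
2 2.513 7.734 24.307
3 1.558 2.973 31.146
final: 31.146 4.733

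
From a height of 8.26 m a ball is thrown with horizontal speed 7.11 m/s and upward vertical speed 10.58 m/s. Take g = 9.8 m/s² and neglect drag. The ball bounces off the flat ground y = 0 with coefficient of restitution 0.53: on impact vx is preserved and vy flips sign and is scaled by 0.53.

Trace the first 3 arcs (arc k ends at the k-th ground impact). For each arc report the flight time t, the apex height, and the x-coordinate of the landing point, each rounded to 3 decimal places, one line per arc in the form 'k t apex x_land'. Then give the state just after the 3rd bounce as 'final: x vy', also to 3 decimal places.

Arc 1: start y=8.260, vy=10.580 → t=2.768, apex=13.971, x_land=19.682, impact vy=-16.548
  bounce: vy ← 0.53·16.548 = 8.770
Arc 2: start y=0.000, vy=8.770 → t=1.790, apex=3.924, x_land=32.408, impact vy=-8.770
  bounce: vy ← 0.53·8.770 = 4.648
Arc 3: start y=0.000, vy=4.648 → t=0.949, apex=1.102, x_land=39.152, impact vy=-4.648
  bounce: vy ← 0.53·4.648 = 2.464

1 2.768 13.971 19.682
2 1.790 3.924 32.408
3 0.949 1.102 39.152
final: 39.152 2.464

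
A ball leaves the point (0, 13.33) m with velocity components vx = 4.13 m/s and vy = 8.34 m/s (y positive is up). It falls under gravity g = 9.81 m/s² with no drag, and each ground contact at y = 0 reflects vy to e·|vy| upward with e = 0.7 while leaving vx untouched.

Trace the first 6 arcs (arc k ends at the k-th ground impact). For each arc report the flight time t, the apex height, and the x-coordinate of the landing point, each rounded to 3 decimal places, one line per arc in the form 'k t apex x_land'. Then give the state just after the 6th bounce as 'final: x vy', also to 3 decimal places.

Arc 1: start y=13.330, vy=8.340 → t=2.705, apex=16.875, x_land=11.172, impact vy=-18.196
  bounce: vy ← 0.7·18.196 = 12.737
Arc 2: start y=0.000, vy=12.737 → t=2.597, apex=8.269, x_land=21.896, impact vy=-12.737
  bounce: vy ← 0.7·12.737 = 8.916
Arc 3: start y=0.000, vy=8.916 → t=1.818, apex=4.052, x_land=29.403, impact vy=-8.916
  bounce: vy ← 0.7·8.916 = 6.241
Arc 4: start y=0.000, vy=6.241 → t=1.272, apex=1.985, x_land=34.659, impact vy=-6.241
  bounce: vy ← 0.7·6.241 = 4.369
Arc 5: start y=0.000, vy=4.369 → t=0.891, apex=0.973, x_land=38.337, impact vy=-4.369
  bounce: vy ← 0.7·4.369 = 3.058
Arc 6: start y=0.000, vy=3.058 → t=0.623, apex=0.477, x_land=40.912, impact vy=-3.058
  bounce: vy ← 0.7·3.058 = 2.141

1 2.705 16.875 11.172
2 2.597 8.269 21.896
3 1.818 4.052 29.403
4 1.272 1.985 34.659
5 0.891 0.973 38.337
6 0.623 0.477 40.912
final: 40.912 2.141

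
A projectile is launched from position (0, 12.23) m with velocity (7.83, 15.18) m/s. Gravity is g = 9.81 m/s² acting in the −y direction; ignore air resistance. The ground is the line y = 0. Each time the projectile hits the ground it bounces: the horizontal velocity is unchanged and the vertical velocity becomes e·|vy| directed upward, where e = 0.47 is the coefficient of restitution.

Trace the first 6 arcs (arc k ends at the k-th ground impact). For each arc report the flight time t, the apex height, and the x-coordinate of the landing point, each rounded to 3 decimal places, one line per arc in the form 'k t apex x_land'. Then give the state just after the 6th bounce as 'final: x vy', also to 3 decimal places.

Arc 1: start y=12.230, vy=15.180 → t=3.758, apex=23.975, x_land=29.427, impact vy=-21.688
  bounce: vy ← 0.47·21.688 = 10.194
Arc 2: start y=0.000, vy=10.194 → t=2.078, apex=5.296, x_land=45.699, impact vy=-10.194
  bounce: vy ← 0.47·10.194 = 4.791
Arc 3: start y=0.000, vy=4.791 → t=0.977, apex=1.170, x_land=53.347, impact vy=-4.791
  bounce: vy ← 0.47·4.791 = 2.252
Arc 4: start y=0.000, vy=2.252 → t=0.459, apex=0.258, x_land=56.942, impact vy=-2.252
  bounce: vy ← 0.47·2.252 = 1.058
Arc 5: start y=0.000, vy=1.058 → t=0.216, apex=0.057, x_land=58.631, impact vy=-1.058
  bounce: vy ← 0.47·1.058 = 0.497
Arc 6: start y=0.000, vy=0.497 → t=0.101, apex=0.013, x_land=59.425, impact vy=-0.497
  bounce: vy ← 0.47·0.497 = 0.234

1 3.758 23.975 29.427
2 2.078 5.296 45.699
3 0.977 1.170 53.347
4 0.459 0.258 56.942
5 0.216 0.057 58.631
6 0.101 0.013 59.425
final: 59.425 0.234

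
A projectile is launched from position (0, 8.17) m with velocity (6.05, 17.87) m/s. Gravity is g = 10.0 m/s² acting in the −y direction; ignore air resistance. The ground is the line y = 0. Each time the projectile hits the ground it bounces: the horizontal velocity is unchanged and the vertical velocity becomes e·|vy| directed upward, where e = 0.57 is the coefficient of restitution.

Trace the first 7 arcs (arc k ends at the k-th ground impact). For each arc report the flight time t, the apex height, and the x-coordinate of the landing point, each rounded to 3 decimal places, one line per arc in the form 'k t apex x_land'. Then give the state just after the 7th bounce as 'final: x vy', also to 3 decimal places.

1 3.984 24.137 24.104
2 2.505 7.842 39.258
3 1.428 2.548 47.895
4 0.814 0.828 52.819
5 0.464 0.269 55.625
6 0.264 0.087 57.224
7 0.151 0.028 58.136
final: 58.136 0.430

Arc 1: start y=8.170, vy=17.870 → t=3.984, apex=24.137, x_land=24.104, impact vy=-21.971
  bounce: vy ← 0.57·21.971 = 12.524
Arc 2: start y=0.000, vy=12.524 → t=2.505, apex=7.842, x_land=39.258, impact vy=-12.524
  bounce: vy ← 0.57·12.524 = 7.138
Arc 3: start y=0.000, vy=7.138 → t=1.428, apex=2.548, x_land=47.895, impact vy=-7.138
  bounce: vy ← 0.57·7.138 = 4.069
Arc 4: start y=0.000, vy=4.069 → t=0.814, apex=0.828, x_land=52.819, impact vy=-4.069
  bounce: vy ← 0.57·4.069 = 2.319
Arc 5: start y=0.000, vy=2.319 → t=0.464, apex=0.269, x_land=55.625, impact vy=-2.319
  bounce: vy ← 0.57·2.319 = 1.322
Arc 6: start y=0.000, vy=1.322 → t=0.264, apex=0.087, x_land=57.224, impact vy=-1.322
  bounce: vy ← 0.57·1.322 = 0.754
Arc 7: start y=0.000, vy=0.754 → t=0.151, apex=0.028, x_land=58.136, impact vy=-0.754
  bounce: vy ← 0.57·0.754 = 0.430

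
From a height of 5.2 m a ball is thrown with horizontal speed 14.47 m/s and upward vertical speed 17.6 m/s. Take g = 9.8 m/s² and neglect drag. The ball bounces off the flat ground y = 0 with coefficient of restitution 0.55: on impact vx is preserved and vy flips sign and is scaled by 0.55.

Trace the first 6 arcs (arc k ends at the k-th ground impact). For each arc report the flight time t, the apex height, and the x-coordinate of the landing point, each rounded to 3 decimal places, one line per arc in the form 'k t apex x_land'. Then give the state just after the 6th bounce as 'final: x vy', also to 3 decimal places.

1 3.866 21.004 55.946
2 2.277 6.354 88.900
3 1.253 1.922 107.025
4 0.689 0.581 116.994
5 0.379 0.176 122.477
6 0.208 0.053 125.492
final: 125.492 0.562

Arc 1: start y=5.200, vy=17.600 → t=3.866, apex=21.004, x_land=55.946, impact vy=-20.290
  bounce: vy ← 0.55·20.290 = 11.159
Arc 2: start y=0.000, vy=11.159 → t=2.277, apex=6.354, x_land=88.900, impact vy=-11.159
  bounce: vy ← 0.55·11.159 = 6.138
Arc 3: start y=0.000, vy=6.138 → t=1.253, apex=1.922, x_land=107.025, impact vy=-6.138
  bounce: vy ← 0.55·6.138 = 3.376
Arc 4: start y=0.000, vy=3.376 → t=0.689, apex=0.581, x_land=116.994, impact vy=-3.376
  bounce: vy ← 0.55·3.376 = 1.857
Arc 5: start y=0.000, vy=1.857 → t=0.379, apex=0.176, x_land=122.477, impact vy=-1.857
  bounce: vy ← 0.55·1.857 = 1.021
Arc 6: start y=0.000, vy=1.021 → t=0.208, apex=0.053, x_land=125.492, impact vy=-1.021
  bounce: vy ← 0.55·1.021 = 0.562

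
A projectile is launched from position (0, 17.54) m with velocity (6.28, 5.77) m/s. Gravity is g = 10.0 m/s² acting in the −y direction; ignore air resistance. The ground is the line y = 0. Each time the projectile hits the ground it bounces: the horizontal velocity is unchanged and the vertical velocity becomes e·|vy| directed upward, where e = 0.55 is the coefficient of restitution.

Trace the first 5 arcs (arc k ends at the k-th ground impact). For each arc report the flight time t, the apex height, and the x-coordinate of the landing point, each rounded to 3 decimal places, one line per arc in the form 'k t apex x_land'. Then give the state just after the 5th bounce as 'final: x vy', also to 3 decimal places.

1 2.537 19.205 15.931
2 2.156 5.809 29.470
3 1.186 1.757 36.916
4 0.652 0.532 41.011
5 0.359 0.161 43.264
final: 43.264 0.986

Arc 1: start y=17.540, vy=5.770 → t=2.537, apex=19.205, x_land=15.931, impact vy=-19.598
  bounce: vy ← 0.55·19.598 = 10.779
Arc 2: start y=0.000, vy=10.779 → t=2.156, apex=5.809, x_land=29.470, impact vy=-10.779
  bounce: vy ← 0.55·10.779 = 5.928
Arc 3: start y=0.000, vy=5.928 → t=1.186, apex=1.757, x_land=36.916, impact vy=-5.928
  bounce: vy ← 0.55·5.928 = 3.261
Arc 4: start y=0.000, vy=3.261 → t=0.652, apex=0.532, x_land=41.011, impact vy=-3.261
  bounce: vy ← 0.55·3.261 = 1.793
Arc 5: start y=0.000, vy=1.793 → t=0.359, apex=0.161, x_land=43.264, impact vy=-1.793
  bounce: vy ← 0.55·1.793 = 0.986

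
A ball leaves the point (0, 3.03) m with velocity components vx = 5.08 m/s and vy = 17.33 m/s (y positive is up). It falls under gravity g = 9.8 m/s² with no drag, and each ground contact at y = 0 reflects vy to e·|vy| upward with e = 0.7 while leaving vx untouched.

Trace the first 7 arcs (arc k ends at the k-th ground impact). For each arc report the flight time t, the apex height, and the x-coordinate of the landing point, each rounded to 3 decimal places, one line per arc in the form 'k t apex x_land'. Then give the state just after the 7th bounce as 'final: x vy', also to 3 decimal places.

1 3.704 18.353 18.815
2 2.709 8.993 32.579
3 1.897 4.407 42.214
4 1.328 2.159 48.958
5 0.929 1.058 53.679
6 0.651 0.518 56.984
7 0.455 0.254 59.297
final: 59.297 1.562

Arc 1: start y=3.030, vy=17.330 → t=3.704, apex=18.353, x_land=18.815, impact vy=-18.966
  bounce: vy ← 0.7·18.966 = 13.276
Arc 2: start y=0.000, vy=13.276 → t=2.709, apex=8.993, x_land=32.579, impact vy=-13.276
  bounce: vy ← 0.7·13.276 = 9.293
Arc 3: start y=0.000, vy=9.293 → t=1.897, apex=4.407, x_land=42.214, impact vy=-9.293
  bounce: vy ← 0.7·9.293 = 6.505
Arc 4: start y=0.000, vy=6.505 → t=1.328, apex=2.159, x_land=48.958, impact vy=-6.505
  bounce: vy ← 0.7·6.505 = 4.554
Arc 5: start y=0.000, vy=4.554 → t=0.929, apex=1.058, x_land=53.679, impact vy=-4.554
  bounce: vy ← 0.7·4.554 = 3.188
Arc 6: start y=0.000, vy=3.188 → t=0.651, apex=0.518, x_land=56.984, impact vy=-3.188
  bounce: vy ← 0.7·3.188 = 2.231
Arc 7: start y=0.000, vy=2.231 → t=0.455, apex=0.254, x_land=59.297, impact vy=-2.231
  bounce: vy ← 0.7·2.231 = 1.562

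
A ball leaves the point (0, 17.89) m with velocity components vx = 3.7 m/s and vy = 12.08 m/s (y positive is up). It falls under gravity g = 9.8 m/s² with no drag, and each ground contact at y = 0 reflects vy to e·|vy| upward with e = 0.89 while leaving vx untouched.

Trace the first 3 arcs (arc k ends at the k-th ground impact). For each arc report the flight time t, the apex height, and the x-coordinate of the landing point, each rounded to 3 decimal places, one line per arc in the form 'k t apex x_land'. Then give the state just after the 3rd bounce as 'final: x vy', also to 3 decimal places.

1 3.507 25.335 12.974
2 4.047 20.068 27.950
3 3.602 15.896 41.278
final: 41.278 15.709

Arc 1: start y=17.890, vy=12.080 → t=3.507, apex=25.335, x_land=12.974, impact vy=-22.284
  bounce: vy ← 0.89·22.284 = 19.833
Arc 2: start y=0.000, vy=19.833 → t=4.047, apex=20.068, x_land=27.950, impact vy=-19.833
  bounce: vy ← 0.89·19.833 = 17.651
Arc 3: start y=0.000, vy=17.651 → t=3.602, apex=15.896, x_land=41.278, impact vy=-17.651
  bounce: vy ← 0.89·17.651 = 15.709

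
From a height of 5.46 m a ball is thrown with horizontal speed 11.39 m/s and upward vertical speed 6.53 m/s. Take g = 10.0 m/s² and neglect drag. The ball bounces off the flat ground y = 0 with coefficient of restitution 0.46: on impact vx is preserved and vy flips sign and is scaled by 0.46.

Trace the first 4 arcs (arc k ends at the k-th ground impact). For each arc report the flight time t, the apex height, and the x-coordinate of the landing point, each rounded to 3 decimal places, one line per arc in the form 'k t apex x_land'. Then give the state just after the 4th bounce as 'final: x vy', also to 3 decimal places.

1 1.885 7.592 21.473
2 1.134 1.606 34.385
3 0.521 0.340 40.325
4 0.240 0.072 43.057
final: 43.057 0.552

Arc 1: start y=5.460, vy=6.530 → t=1.885, apex=7.592, x_land=21.473, impact vy=-12.322
  bounce: vy ← 0.46·12.322 = 5.668
Arc 2: start y=0.000, vy=5.668 → t=1.134, apex=1.606, x_land=34.385, impact vy=-5.668
  bounce: vy ← 0.46·5.668 = 2.607
Arc 3: start y=0.000, vy=2.607 → t=0.521, apex=0.340, x_land=40.325, impact vy=-2.607
  bounce: vy ← 0.46·2.607 = 1.199
Arc 4: start y=0.000, vy=1.199 → t=0.240, apex=0.072, x_land=43.057, impact vy=-1.199
  bounce: vy ← 0.46·1.199 = 0.552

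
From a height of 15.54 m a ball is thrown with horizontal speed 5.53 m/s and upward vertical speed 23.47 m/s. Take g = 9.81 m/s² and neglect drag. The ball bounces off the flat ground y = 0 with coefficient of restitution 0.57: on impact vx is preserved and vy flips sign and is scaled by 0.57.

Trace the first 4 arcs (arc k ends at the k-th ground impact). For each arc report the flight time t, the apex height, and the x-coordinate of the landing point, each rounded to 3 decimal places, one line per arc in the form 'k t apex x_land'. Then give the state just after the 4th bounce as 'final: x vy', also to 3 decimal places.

1 5.374 43.615 29.720
2 3.399 14.171 48.519
3 1.938 4.604 59.235
4 1.104 1.496 65.342
final: 65.342 3.088

Arc 1: start y=15.540, vy=23.470 → t=5.374, apex=43.615, x_land=29.720, impact vy=-29.253
  bounce: vy ← 0.57·29.253 = 16.674
Arc 2: start y=0.000, vy=16.674 → t=3.399, apex=14.171, x_land=48.519, impact vy=-16.674
  bounce: vy ← 0.57·16.674 = 9.504
Arc 3: start y=0.000, vy=9.504 → t=1.938, apex=4.604, x_land=59.235, impact vy=-9.504
  bounce: vy ← 0.57·9.504 = 5.417
Arc 4: start y=0.000, vy=5.417 → t=1.104, apex=1.496, x_land=65.342, impact vy=-5.417
  bounce: vy ← 0.57·5.417 = 3.088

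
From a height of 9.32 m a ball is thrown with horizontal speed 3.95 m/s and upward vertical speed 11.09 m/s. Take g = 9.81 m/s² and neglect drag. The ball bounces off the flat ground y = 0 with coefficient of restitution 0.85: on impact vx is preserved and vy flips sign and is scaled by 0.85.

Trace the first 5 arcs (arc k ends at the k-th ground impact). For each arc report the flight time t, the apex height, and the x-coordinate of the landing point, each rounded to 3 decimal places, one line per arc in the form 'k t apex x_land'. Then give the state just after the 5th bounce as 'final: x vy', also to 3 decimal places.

1 2.913 15.589 11.507
2 3.031 11.263 23.478
3 2.576 8.137 33.653
4 2.190 5.879 42.302
5 1.861 4.248 49.654
final: 49.654 7.760

Arc 1: start y=9.320, vy=11.090 → t=2.913, apex=15.589, x_land=11.507, impact vy=-17.488
  bounce: vy ← 0.85·17.488 = 14.865
Arc 2: start y=0.000, vy=14.865 → t=3.031, apex=11.263, x_land=23.478, impact vy=-14.865
  bounce: vy ← 0.85·14.865 = 12.635
Arc 3: start y=0.000, vy=12.635 → t=2.576, apex=8.137, x_land=33.653, impact vy=-12.635
  bounce: vy ← 0.85·12.635 = 10.740
Arc 4: start y=0.000, vy=10.740 → t=2.190, apex=5.879, x_land=42.302, impact vy=-10.740
  bounce: vy ← 0.85·10.740 = 9.129
Arc 5: start y=0.000, vy=9.129 → t=1.861, apex=4.248, x_land=49.654, impact vy=-9.129
  bounce: vy ← 0.85·9.129 = 7.760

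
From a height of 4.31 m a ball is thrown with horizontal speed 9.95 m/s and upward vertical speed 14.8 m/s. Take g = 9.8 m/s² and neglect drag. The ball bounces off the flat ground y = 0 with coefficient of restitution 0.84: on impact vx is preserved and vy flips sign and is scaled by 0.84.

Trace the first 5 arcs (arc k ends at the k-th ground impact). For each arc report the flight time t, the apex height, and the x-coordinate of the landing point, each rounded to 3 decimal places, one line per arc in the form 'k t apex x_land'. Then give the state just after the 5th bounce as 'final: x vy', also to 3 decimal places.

1 3.288 15.486 32.715
2 2.987 10.927 62.431
3 2.509 7.710 87.393
4 2.107 5.440 108.361
5 1.770 3.838 125.974
final: 125.974 7.286

Arc 1: start y=4.310, vy=14.800 → t=3.288, apex=15.486, x_land=32.715, impact vy=-17.422
  bounce: vy ← 0.84·17.422 = 14.634
Arc 2: start y=0.000, vy=14.634 → t=2.987, apex=10.927, x_land=62.431, impact vy=-14.634
  bounce: vy ← 0.84·14.634 = 12.293
Arc 3: start y=0.000, vy=12.293 → t=2.509, apex=7.710, x_land=87.393, impact vy=-12.293
  bounce: vy ← 0.84·12.293 = 10.326
Arc 4: start y=0.000, vy=10.326 → t=2.107, apex=5.440, x_land=108.361, impact vy=-10.326
  bounce: vy ← 0.84·10.326 = 8.674
Arc 5: start y=0.000, vy=8.674 → t=1.770, apex=3.838, x_land=125.974, impact vy=-8.674
  bounce: vy ← 0.84·8.674 = 7.286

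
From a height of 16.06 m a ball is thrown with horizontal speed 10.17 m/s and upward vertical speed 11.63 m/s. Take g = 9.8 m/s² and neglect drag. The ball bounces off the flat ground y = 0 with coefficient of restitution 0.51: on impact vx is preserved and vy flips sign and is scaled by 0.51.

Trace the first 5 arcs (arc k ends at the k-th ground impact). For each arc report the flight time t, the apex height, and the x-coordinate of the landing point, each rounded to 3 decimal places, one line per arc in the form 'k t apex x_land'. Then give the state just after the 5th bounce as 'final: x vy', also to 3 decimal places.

Arc 1: start y=16.060, vy=11.630 → t=3.351, apex=22.961, x_land=34.084, impact vy=-21.214
  bounce: vy ← 0.51·21.214 = 10.819
Arc 2: start y=0.000, vy=10.819 → t=2.208, apex=5.972, x_land=56.539, impact vy=-10.819
  bounce: vy ← 0.51·10.819 = 5.518
Arc 3: start y=0.000, vy=5.518 → t=1.126, apex=1.553, x_land=67.991, impact vy=-5.518
  bounce: vy ← 0.51·5.518 = 2.814
Arc 4: start y=0.000, vy=2.814 → t=0.574, apex=0.404, x_land=73.832, impact vy=-2.814
  bounce: vy ← 0.51·2.814 = 1.435
Arc 5: start y=0.000, vy=1.435 → t=0.293, apex=0.105, x_land=76.811, impact vy=-1.435
  bounce: vy ← 0.51·1.435 = 0.732

1 3.351 22.961 34.084
2 2.208 5.972 56.539
3 1.126 1.553 67.991
4 0.574 0.404 73.832
5 0.293 0.105 76.811
final: 76.811 0.732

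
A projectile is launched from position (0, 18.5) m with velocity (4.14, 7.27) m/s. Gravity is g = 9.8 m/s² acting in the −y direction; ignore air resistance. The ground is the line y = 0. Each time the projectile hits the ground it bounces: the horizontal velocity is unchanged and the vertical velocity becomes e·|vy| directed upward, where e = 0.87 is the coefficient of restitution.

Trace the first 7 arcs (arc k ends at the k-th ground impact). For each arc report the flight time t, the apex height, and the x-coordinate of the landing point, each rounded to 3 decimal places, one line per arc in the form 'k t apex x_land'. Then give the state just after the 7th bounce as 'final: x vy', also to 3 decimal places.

1 2.822 21.197 11.682
2 3.619 16.044 26.664
3 3.148 12.143 39.699
4 2.739 9.191 51.039
5 2.383 6.957 60.905
6 2.073 5.266 69.489
7 1.804 3.986 76.956
final: 76.956 7.689

Arc 1: start y=18.500, vy=7.270 → t=2.822, apex=21.197, x_land=11.682, impact vy=-20.383
  bounce: vy ← 0.87·20.383 = 17.733
Arc 2: start y=0.000, vy=17.733 → t=3.619, apex=16.044, x_land=26.664, impact vy=-17.733
  bounce: vy ← 0.87·17.733 = 15.428
Arc 3: start y=0.000, vy=15.428 → t=3.148, apex=12.143, x_land=39.699, impact vy=-15.428
  bounce: vy ← 0.87·15.428 = 13.422
Arc 4: start y=0.000, vy=13.422 → t=2.739, apex=9.191, x_land=51.039, impact vy=-13.422
  bounce: vy ← 0.87·13.422 = 11.677
Arc 5: start y=0.000, vy=11.677 → t=2.383, apex=6.957, x_land=60.905, impact vy=-11.677
  bounce: vy ← 0.87·11.677 = 10.159
Arc 6: start y=0.000, vy=10.159 → t=2.073, apex=5.266, x_land=69.489, impact vy=-10.159
  bounce: vy ← 0.87·10.159 = 8.838
Arc 7: start y=0.000, vy=8.838 → t=1.804, apex=3.986, x_land=76.956, impact vy=-8.838
  bounce: vy ← 0.87·8.838 = 7.689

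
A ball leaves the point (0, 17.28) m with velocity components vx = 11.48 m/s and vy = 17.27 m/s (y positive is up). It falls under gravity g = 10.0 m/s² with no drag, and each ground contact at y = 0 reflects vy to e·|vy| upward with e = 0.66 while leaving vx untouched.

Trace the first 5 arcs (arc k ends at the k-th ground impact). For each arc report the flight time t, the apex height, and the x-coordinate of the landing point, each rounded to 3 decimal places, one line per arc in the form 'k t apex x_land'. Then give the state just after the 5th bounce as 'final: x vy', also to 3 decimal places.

Arc 1: start y=17.280, vy=17.270 → t=4.264, apex=32.193, x_land=48.956, impact vy=-25.374
  bounce: vy ← 0.66·25.374 = 16.747
Arc 2: start y=0.000, vy=16.747 → t=3.349, apex=14.023, x_land=87.407, impact vy=-16.747
  bounce: vy ← 0.66·16.747 = 11.053
Arc 3: start y=0.000, vy=11.053 → t=2.211, apex=6.108, x_land=112.784, impact vy=-11.053
  bounce: vy ← 0.66·11.053 = 7.295
Arc 4: start y=0.000, vy=7.295 → t=1.459, apex=2.661, x_land=129.534, impact vy=-7.295
  bounce: vy ← 0.66·7.295 = 4.815
Arc 5: start y=0.000, vy=4.815 → t=0.963, apex=1.159, x_land=140.588, impact vy=-4.815
  bounce: vy ← 0.66·4.815 = 3.178

1 4.264 32.193 48.956
2 3.349 14.023 87.407
3 2.211 6.108 112.784
4 1.459 2.661 129.534
5 0.963 1.159 140.588
final: 140.588 3.178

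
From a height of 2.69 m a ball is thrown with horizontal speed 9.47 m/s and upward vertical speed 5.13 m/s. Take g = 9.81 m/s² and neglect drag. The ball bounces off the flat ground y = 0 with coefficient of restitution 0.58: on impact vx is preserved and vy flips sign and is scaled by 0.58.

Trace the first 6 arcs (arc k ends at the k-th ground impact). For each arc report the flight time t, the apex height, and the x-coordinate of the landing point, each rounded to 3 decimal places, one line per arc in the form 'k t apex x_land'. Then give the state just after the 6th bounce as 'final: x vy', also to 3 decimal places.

Arc 1: start y=2.690, vy=5.130 → t=1.430, apex=4.031, x_land=13.537, impact vy=-8.894
  bounce: vy ← 0.58·8.894 = 5.158
Arc 2: start y=0.000, vy=5.158 → t=1.052, apex=1.356, x_land=23.496, impact vy=-5.158
  bounce: vy ← 0.58·5.158 = 2.992
Arc 3: start y=0.000, vy=2.992 → t=0.610, apex=0.456, x_land=29.273, impact vy=-2.992
  bounce: vy ← 0.58·2.992 = 1.735
Arc 4: start y=0.000, vy=1.735 → t=0.354, apex=0.153, x_land=32.623, impact vy=-1.735
  bounce: vy ← 0.58·1.735 = 1.006
Arc 5: start y=0.000, vy=1.006 → t=0.205, apex=0.052, x_land=34.566, impact vy=-1.006
  bounce: vy ← 0.58·1.006 = 0.584
Arc 6: start y=0.000, vy=0.584 → t=0.119, apex=0.017, x_land=35.693, impact vy=-0.584
  bounce: vy ← 0.58·0.584 = 0.339

1 1.430 4.031 13.537
2 1.052 1.356 23.496
3 0.610 0.456 29.273
4 0.354 0.153 32.623
5 0.205 0.052 34.566
6 0.119 0.017 35.693
final: 35.693 0.339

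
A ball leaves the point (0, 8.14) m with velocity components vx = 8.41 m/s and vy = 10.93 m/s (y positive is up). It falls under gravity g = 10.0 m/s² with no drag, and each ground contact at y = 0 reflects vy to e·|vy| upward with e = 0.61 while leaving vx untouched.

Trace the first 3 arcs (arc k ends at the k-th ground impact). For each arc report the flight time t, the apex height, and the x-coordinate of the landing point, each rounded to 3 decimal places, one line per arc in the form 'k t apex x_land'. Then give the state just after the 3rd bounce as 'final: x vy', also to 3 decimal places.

1 2.773 14.113 23.322
2 2.050 5.252 40.559
3 1.250 1.954 51.075
final: 51.075 3.813

Arc 1: start y=8.140, vy=10.930 → t=2.773, apex=14.113, x_land=23.322, impact vy=-16.801
  bounce: vy ← 0.61·16.801 = 10.248
Arc 2: start y=0.000, vy=10.248 → t=2.050, apex=5.252, x_land=40.559, impact vy=-10.248
  bounce: vy ← 0.61·10.248 = 6.252
Arc 3: start y=0.000, vy=6.252 → t=1.250, apex=1.954, x_land=51.075, impact vy=-6.252
  bounce: vy ← 0.61·6.252 = 3.813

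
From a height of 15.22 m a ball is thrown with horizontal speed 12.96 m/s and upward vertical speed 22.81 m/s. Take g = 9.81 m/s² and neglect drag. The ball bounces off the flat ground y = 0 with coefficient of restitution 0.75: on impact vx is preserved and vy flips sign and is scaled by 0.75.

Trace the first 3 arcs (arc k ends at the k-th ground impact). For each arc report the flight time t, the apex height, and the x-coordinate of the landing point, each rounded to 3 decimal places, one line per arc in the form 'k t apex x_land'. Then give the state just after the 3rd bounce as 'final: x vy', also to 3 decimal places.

Arc 1: start y=15.220, vy=22.810 → t=5.242, apex=41.739, x_land=67.940, impact vy=-28.617
  bounce: vy ← 0.75·28.617 = 21.462
Arc 2: start y=0.000, vy=21.462 → t=4.376, apex=23.478, x_land=124.648, impact vy=-21.462
  bounce: vy ← 0.75·21.462 = 16.097
Arc 3: start y=0.000, vy=16.097 → t=3.282, apex=13.206, x_land=167.179, impact vy=-16.097
  bounce: vy ← 0.75·16.097 = 12.073

1 5.242 41.739 67.940
2 4.376 23.478 124.648
3 3.282 13.206 167.179
final: 167.179 12.073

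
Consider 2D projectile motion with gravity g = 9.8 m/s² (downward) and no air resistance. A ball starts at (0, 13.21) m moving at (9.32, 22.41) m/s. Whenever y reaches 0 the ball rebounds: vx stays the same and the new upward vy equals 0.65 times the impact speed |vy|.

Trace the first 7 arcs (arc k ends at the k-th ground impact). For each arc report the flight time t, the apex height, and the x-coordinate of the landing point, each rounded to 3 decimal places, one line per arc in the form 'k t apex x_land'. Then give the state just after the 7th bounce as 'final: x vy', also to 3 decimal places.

1 5.102 38.833 47.550
2 3.660 16.407 81.658
3 2.379 6.932 103.828
4 1.546 2.929 118.239
5 1.005 1.237 127.606
6 0.653 0.523 133.695
7 0.425 0.221 137.652
final: 137.652 1.352

Arc 1: start y=13.210, vy=22.410 → t=5.102, apex=38.833, x_land=47.550, impact vy=-27.588
  bounce: vy ← 0.65·27.588 = 17.933
Arc 2: start y=0.000, vy=17.933 → t=3.660, apex=16.407, x_land=81.658, impact vy=-17.933
  bounce: vy ← 0.65·17.933 = 11.656
Arc 3: start y=0.000, vy=11.656 → t=2.379, apex=6.932, x_land=103.828, impact vy=-11.656
  bounce: vy ← 0.65·11.656 = 7.576
Arc 4: start y=0.000, vy=7.576 → t=1.546, apex=2.929, x_land=118.239, impact vy=-7.576
  bounce: vy ← 0.65·7.576 = 4.925
Arc 5: start y=0.000, vy=4.925 → t=1.005, apex=1.237, x_land=127.606, impact vy=-4.925
  bounce: vy ← 0.65·4.925 = 3.201
Arc 6: start y=0.000, vy=3.201 → t=0.653, apex=0.523, x_land=133.695, impact vy=-3.201
  bounce: vy ← 0.65·3.201 = 2.081
Arc 7: start y=0.000, vy=2.081 → t=0.425, apex=0.221, x_land=137.652, impact vy=-2.081
  bounce: vy ← 0.65·2.081 = 1.352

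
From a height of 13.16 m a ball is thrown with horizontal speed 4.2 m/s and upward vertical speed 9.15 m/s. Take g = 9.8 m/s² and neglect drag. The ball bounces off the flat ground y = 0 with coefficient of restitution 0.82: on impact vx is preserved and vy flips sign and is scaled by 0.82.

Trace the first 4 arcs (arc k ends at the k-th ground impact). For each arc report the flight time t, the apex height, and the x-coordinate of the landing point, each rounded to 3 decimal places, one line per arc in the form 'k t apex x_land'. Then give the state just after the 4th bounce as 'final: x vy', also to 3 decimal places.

Arc 1: start y=13.160, vy=9.150 → t=2.820, apex=17.432, x_land=11.843, impact vy=-18.484
  bounce: vy ← 0.82·18.484 = 15.157
Arc 2: start y=0.000, vy=15.157 → t=3.093, apex=11.721, x_land=24.835, impact vy=-15.157
  bounce: vy ← 0.82·15.157 = 12.429
Arc 3: start y=0.000, vy=12.429 → t=2.536, apex=7.881, x_land=35.488, impact vy=-12.429
  bounce: vy ← 0.82·12.429 = 10.191
Arc 4: start y=0.000, vy=10.191 → t=2.080, apex=5.299, x_land=44.223, impact vy=-10.191
  bounce: vy ← 0.82·10.191 = 8.357

1 2.820 17.432 11.843
2 3.093 11.721 24.835
3 2.536 7.881 35.488
4 2.080 5.299 44.223
final: 44.223 8.357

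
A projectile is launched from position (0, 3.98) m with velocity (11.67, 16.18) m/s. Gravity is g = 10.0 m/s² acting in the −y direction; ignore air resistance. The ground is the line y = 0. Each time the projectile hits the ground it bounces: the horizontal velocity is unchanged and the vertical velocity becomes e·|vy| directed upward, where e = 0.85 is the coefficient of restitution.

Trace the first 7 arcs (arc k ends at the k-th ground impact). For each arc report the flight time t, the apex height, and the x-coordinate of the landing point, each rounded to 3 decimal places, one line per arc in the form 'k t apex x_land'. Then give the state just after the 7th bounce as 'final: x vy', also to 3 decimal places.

1 3.466 17.070 40.444
2 3.141 12.333 77.101
3 2.670 8.910 108.258
4 2.269 6.438 134.742
5 1.929 4.651 157.254
6 1.640 3.361 176.389
7 1.394 2.428 192.653
final: 192.653 5.923

Arc 1: start y=3.980, vy=16.180 → t=3.466, apex=17.070, x_land=40.444, impact vy=-18.477
  bounce: vy ← 0.85·18.477 = 15.705
Arc 2: start y=0.000, vy=15.705 → t=3.141, apex=12.333, x_land=77.101, impact vy=-15.705
  bounce: vy ← 0.85·15.705 = 13.349
Arc 3: start y=0.000, vy=13.349 → t=2.670, apex=8.910, x_land=108.258, impact vy=-13.349
  bounce: vy ← 0.85·13.349 = 11.347
Arc 4: start y=0.000, vy=11.347 → t=2.269, apex=6.438, x_land=134.742, impact vy=-11.347
  bounce: vy ← 0.85·11.347 = 9.645
Arc 5: start y=0.000, vy=9.645 → t=1.929, apex=4.651, x_land=157.254, impact vy=-9.645
  bounce: vy ← 0.85·9.645 = 8.198
Arc 6: start y=0.000, vy=8.198 → t=1.640, apex=3.361, x_land=176.389, impact vy=-8.198
  bounce: vy ← 0.85·8.198 = 6.969
Arc 7: start y=0.000, vy=6.969 → t=1.394, apex=2.428, x_land=192.653, impact vy=-6.969
  bounce: vy ← 0.85·6.969 = 5.923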